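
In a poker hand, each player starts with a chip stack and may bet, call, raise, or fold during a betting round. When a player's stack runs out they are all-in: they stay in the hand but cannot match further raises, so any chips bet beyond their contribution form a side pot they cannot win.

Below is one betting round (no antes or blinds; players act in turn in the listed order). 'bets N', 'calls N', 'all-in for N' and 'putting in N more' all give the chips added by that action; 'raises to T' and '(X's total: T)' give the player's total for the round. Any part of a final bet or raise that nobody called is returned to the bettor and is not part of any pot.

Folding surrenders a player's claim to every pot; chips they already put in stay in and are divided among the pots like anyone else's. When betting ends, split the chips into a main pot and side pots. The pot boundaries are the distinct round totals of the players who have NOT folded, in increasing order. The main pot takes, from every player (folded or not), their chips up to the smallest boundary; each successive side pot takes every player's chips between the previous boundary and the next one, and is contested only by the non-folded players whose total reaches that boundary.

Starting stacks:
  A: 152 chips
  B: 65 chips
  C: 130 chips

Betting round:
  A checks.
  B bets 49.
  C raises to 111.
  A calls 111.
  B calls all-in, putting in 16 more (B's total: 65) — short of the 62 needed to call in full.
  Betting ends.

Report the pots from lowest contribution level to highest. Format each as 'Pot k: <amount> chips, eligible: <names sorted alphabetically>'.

Contributions: A=111, B=65, C=111
Pot levels (distinct totals of non-folded players): 65, 111
Layer 1-65: 65 each from A, B, C = 65*3 = 195 chips; eligible A, B, C
Layer 66-111: 46 each from A, C = 46*2 = 92 chips; eligible A, C

Pot 1: 195 chips, eligible: A, B, C
Pot 2: 92 chips, eligible: A, C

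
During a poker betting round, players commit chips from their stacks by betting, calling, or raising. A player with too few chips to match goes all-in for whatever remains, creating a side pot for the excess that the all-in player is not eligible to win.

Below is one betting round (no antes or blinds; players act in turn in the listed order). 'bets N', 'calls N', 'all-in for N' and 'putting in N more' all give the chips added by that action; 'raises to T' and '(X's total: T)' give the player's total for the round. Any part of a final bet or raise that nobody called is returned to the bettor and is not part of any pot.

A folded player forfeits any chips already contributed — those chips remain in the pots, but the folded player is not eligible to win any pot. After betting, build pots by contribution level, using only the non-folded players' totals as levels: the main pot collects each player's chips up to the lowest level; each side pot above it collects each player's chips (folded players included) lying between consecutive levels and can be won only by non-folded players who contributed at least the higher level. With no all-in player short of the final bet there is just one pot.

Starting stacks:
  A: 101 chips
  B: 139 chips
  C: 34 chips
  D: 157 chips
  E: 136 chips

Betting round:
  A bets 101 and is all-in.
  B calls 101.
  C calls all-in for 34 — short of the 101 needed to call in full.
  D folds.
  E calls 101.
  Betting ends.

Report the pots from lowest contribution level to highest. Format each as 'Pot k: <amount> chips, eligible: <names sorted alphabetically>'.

Pot 1: 136 chips, eligible: A, B, C, E
Pot 2: 201 chips, eligible: A, B, E

Derivation:
Contributions: A=101, B=101, C=34, E=101
Folded: D
Pot levels (distinct totals of non-folded players): 34, 101
Layer 1-34: 34 each from A, B, C, E = 34*4 = 136 chips; eligible A, B, C, E
Layer 35-101: 67 each from A, B, E = 67*3 = 201 chips; eligible A, B, E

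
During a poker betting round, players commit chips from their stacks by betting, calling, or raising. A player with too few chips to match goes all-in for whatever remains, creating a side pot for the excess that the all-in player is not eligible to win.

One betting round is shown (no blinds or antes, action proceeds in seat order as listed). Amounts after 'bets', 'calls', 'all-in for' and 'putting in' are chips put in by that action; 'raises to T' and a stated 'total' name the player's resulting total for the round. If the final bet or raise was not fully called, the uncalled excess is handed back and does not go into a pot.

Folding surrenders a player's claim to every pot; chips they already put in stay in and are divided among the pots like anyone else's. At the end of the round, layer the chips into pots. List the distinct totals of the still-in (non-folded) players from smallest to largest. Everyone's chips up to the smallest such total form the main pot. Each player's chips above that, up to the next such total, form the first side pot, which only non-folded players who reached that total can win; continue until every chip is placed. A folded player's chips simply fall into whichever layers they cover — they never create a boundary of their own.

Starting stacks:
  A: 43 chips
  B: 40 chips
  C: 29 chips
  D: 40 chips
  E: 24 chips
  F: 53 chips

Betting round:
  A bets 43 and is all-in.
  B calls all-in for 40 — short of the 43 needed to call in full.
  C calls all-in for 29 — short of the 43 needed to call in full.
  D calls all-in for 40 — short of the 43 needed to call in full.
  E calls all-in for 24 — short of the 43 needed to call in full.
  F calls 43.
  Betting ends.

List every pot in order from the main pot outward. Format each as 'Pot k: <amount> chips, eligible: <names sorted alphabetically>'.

Contributions: A=43, B=40, C=29, D=40, E=24, F=43
Pot levels (distinct totals of non-folded players): 24, 29, 40, 43
Layer 1-24: 24 each from A, B, C, D, E, F = 24*6 = 144 chips; eligible A, B, C, D, E, F
Layer 25-29: 5 each from A, B, C, D, F = 5*5 = 25 chips; eligible A, B, C, D, F
Layer 30-40: 11 each from A, B, D, F = 11*4 = 44 chips; eligible A, B, D, F
Layer 41-43: 3 each from A, F = 3*2 = 6 chips; eligible A, F

Pot 1: 144 chips, eligible: A, B, C, D, E, F
Pot 2: 25 chips, eligible: A, B, C, D, F
Pot 3: 44 chips, eligible: A, B, D, F
Pot 4: 6 chips, eligible: A, F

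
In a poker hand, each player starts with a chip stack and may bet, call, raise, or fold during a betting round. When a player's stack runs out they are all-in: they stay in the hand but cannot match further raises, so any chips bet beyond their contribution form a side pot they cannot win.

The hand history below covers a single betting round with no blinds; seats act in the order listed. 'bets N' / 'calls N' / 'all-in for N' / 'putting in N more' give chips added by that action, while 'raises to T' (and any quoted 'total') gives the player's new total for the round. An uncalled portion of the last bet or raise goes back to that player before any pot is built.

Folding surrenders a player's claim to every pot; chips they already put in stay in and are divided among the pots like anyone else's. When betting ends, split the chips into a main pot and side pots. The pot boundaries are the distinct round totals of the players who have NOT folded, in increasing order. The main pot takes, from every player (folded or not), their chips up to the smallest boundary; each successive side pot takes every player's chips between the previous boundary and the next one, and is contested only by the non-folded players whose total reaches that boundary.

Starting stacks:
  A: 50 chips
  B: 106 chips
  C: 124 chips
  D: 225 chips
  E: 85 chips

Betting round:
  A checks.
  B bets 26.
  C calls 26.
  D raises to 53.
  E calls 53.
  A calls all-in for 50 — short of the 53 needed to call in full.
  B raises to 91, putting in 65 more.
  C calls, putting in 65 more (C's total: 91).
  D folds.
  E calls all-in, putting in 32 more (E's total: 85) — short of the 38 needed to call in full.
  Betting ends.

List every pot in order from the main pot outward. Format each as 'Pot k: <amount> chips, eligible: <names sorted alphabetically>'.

Contributions: A=50, B=91, C=91, D=53, E=85
Folded: D
Pot levels (distinct totals of non-folded players): 50, 85, 91
Layer 1-50: 50 each from A, B, C, D, E = 50*5 = 250 chips; eligible A, B, C, E
Layer 51-85: B 35 + C 35 + D 3 + E 35 = 108 chips; eligible B, C, E
Layer 86-91: 6 each from B, C = 6*2 = 12 chips; eligible B, C

Pot 1: 250 chips, eligible: A, B, C, E
Pot 2: 108 chips, eligible: B, C, E
Pot 3: 12 chips, eligible: B, C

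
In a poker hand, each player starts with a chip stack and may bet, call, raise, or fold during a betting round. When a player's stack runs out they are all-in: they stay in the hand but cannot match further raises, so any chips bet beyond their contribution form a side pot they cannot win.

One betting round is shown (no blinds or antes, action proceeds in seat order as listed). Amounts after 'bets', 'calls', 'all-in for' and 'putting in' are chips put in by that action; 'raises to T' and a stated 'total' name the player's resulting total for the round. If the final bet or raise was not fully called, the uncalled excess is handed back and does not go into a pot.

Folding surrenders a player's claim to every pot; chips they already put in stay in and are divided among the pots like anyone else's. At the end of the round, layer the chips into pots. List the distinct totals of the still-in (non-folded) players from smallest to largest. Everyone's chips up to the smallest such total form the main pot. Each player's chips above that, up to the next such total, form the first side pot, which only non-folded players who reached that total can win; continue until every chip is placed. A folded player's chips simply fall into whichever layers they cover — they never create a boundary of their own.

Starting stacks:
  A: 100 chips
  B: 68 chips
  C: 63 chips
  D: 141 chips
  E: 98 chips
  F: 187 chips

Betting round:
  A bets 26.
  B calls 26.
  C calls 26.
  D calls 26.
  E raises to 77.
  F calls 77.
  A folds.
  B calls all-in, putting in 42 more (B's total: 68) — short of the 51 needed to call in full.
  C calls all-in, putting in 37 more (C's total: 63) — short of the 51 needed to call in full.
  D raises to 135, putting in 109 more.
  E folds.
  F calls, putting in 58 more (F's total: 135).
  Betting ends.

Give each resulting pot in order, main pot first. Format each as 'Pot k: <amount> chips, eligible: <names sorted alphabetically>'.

Contributions: A=26, B=68, C=63, D=135, E=77, F=135
Folded: A, E
Pot levels (distinct totals of non-folded players): 63, 68, 135
Layer 1-63: A 26 + B 63 + C 63 + D 63 + E 63 + F 63 = 341 chips; eligible B, C, D, F
Layer 64-68: 5 each from B, D, E, F = 5*4 = 20 chips; eligible B, D, F
Layer 69-135: D 67 + E 9 + F 67 = 143 chips; eligible D, F

Pot 1: 341 chips, eligible: B, C, D, F
Pot 2: 20 chips, eligible: B, D, F
Pot 3: 143 chips, eligible: D, F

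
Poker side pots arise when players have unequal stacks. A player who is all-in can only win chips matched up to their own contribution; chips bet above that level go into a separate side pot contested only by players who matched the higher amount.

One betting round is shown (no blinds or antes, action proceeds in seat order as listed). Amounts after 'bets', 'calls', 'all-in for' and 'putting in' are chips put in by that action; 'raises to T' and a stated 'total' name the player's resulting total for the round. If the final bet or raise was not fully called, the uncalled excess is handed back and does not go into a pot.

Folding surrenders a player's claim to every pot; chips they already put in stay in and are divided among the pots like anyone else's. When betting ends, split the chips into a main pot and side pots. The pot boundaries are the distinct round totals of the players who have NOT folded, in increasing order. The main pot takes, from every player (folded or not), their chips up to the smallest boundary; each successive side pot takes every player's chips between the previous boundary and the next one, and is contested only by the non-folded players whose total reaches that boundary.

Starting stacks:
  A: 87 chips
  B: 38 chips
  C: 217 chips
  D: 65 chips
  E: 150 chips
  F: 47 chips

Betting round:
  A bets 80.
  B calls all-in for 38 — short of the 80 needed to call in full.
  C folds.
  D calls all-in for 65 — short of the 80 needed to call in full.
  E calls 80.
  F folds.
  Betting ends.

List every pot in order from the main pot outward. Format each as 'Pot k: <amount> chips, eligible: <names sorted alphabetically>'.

Contributions: A=80, B=38, D=65, E=80
Folded: C, F
Pot levels (distinct totals of non-folded players): 38, 65, 80
Layer 1-38: 38 each from A, B, D, E = 38*4 = 152 chips; eligible A, B, D, E
Layer 39-65: 27 each from A, D, E = 27*3 = 81 chips; eligible A, D, E
Layer 66-80: 15 each from A, E = 15*2 = 30 chips; eligible A, E

Pot 1: 152 chips, eligible: A, B, D, E
Pot 2: 81 chips, eligible: A, D, E
Pot 3: 30 chips, eligible: A, E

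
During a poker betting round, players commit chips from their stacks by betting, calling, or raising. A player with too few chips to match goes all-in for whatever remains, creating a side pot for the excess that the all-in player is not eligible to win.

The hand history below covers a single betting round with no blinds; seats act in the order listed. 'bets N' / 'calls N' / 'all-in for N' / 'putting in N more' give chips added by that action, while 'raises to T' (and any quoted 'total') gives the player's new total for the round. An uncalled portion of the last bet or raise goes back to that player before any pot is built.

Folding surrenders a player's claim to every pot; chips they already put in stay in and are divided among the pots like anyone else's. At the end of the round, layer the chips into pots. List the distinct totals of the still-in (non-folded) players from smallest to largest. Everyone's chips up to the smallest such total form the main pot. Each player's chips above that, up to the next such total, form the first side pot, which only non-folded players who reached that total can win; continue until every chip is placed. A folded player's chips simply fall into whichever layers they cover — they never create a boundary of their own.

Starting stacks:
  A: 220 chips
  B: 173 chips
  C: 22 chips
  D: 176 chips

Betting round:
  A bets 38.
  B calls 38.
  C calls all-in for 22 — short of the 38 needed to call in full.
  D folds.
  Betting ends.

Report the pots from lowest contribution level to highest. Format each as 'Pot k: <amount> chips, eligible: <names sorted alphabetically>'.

Pot 1: 66 chips, eligible: A, B, C
Pot 2: 32 chips, eligible: A, B

Derivation:
Contributions: A=38, B=38, C=22
Folded: D
Pot levels (distinct totals of non-folded players): 22, 38
Layer 1-22: 22 each from A, B, C = 22*3 = 66 chips; eligible A, B, C
Layer 23-38: 16 each from A, B = 16*2 = 32 chips; eligible A, B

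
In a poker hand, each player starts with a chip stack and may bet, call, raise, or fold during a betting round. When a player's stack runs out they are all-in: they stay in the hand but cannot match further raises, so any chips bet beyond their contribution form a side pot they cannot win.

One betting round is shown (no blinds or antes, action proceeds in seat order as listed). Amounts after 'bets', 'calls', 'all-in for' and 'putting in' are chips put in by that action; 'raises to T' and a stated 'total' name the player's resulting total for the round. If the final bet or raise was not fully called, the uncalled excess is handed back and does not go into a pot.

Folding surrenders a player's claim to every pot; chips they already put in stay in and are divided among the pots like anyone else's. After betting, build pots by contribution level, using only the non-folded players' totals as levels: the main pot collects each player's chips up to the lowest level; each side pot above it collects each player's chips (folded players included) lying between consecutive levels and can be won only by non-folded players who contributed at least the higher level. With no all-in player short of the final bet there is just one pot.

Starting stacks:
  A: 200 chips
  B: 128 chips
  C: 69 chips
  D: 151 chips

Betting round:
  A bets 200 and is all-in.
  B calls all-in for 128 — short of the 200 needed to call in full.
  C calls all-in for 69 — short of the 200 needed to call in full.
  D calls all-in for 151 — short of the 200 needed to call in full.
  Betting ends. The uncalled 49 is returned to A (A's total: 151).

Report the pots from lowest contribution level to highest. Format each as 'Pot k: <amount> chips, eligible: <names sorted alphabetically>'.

Pot 1: 276 chips, eligible: A, B, C, D
Pot 2: 177 chips, eligible: A, B, D
Pot 3: 46 chips, eligible: A, D

Derivation:
Contributions (after 49 returned to A): A=151, B=128, C=69, D=151
Pot levels (distinct totals of non-folded players): 69, 128, 151
Layer 1-69: 69 each from A, B, C, D = 69*4 = 276 chips; eligible A, B, C, D
Layer 70-128: 59 each from A, B, D = 59*3 = 177 chips; eligible A, B, D
Layer 129-151: 23 each from A, D = 23*2 = 46 chips; eligible A, D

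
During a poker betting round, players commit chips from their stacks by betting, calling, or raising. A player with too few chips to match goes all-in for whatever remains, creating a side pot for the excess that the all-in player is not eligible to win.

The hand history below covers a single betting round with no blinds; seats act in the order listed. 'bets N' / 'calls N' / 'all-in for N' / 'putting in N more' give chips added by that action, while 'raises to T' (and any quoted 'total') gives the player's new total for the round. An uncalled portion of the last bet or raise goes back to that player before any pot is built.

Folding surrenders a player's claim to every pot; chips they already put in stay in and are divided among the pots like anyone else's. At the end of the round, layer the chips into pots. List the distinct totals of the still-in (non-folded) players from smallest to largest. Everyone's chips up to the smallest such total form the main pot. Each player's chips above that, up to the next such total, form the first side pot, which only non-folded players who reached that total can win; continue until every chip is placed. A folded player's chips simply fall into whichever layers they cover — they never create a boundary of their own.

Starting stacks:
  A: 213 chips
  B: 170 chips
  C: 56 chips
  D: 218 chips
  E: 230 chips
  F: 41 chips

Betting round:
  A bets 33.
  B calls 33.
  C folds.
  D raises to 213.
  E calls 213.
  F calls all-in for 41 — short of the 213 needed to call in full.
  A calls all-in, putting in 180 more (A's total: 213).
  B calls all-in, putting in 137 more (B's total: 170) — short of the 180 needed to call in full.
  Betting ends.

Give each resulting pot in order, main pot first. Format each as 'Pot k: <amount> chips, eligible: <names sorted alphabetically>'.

Contributions: A=213, B=170, D=213, E=213, F=41
Folded: C
Pot levels (distinct totals of non-folded players): 41, 170, 213
Layer 1-41: 41 each from A, B, D, E, F = 41*5 = 205 chips; eligible A, B, D, E, F
Layer 42-170: 129 each from A, B, D, E = 129*4 = 516 chips; eligible A, B, D, E
Layer 171-213: 43 each from A, D, E = 43*3 = 129 chips; eligible A, D, E

Pot 1: 205 chips, eligible: A, B, D, E, F
Pot 2: 516 chips, eligible: A, B, D, E
Pot 3: 129 chips, eligible: A, D, E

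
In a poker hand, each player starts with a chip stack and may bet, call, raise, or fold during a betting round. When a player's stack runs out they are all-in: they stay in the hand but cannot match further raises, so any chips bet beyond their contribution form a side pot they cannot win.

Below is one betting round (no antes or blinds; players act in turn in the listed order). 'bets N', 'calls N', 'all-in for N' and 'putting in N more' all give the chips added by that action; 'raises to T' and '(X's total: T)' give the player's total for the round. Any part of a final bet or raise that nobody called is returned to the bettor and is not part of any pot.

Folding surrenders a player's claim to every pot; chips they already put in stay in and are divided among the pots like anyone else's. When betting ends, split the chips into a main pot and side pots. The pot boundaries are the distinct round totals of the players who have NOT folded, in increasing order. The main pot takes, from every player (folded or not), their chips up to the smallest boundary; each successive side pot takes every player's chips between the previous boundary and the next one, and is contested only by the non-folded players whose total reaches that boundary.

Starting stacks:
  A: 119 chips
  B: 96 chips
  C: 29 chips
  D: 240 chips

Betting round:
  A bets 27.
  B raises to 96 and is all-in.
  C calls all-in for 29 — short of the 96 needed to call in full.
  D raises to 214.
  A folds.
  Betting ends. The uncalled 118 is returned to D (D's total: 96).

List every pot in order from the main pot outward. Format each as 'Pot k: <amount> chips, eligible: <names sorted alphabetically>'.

Pot 1: 114 chips, eligible: B, C, D
Pot 2: 134 chips, eligible: B, D

Derivation:
Contributions (after 118 returned to D): A=27, B=96, C=29, D=96
Folded: A
Pot levels (distinct totals of non-folded players): 29, 96
Layer 1-29: A 27 + B 29 + C 29 + D 29 = 114 chips; eligible B, C, D
Layer 30-96: 67 each from B, D = 67*2 = 134 chips; eligible B, D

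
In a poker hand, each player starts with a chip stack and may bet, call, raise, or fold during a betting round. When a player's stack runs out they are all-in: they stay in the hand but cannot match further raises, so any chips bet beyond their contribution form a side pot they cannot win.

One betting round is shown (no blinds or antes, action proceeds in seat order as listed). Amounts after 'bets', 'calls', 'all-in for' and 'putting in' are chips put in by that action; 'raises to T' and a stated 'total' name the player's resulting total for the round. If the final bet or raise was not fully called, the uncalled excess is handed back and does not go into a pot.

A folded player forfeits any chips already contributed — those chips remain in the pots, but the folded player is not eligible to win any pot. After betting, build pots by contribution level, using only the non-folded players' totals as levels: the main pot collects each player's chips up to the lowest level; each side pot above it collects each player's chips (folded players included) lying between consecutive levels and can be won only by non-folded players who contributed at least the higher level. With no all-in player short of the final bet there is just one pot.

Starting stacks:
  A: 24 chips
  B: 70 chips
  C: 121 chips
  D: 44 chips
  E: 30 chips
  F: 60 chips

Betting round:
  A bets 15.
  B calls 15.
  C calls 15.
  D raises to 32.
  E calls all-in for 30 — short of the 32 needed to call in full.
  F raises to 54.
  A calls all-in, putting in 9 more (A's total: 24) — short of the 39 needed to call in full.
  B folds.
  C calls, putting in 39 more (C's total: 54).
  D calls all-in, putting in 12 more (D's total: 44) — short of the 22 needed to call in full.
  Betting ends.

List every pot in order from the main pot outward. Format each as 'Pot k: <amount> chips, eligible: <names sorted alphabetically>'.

Pot 1: 135 chips, eligible: A, C, D, E, F
Pot 2: 24 chips, eligible: C, D, E, F
Pot 3: 42 chips, eligible: C, D, F
Pot 4: 20 chips, eligible: C, F

Derivation:
Contributions: A=24, B=15, C=54, D=44, E=30, F=54
Folded: B
Pot levels (distinct totals of non-folded players): 24, 30, 44, 54
Layer 1-24: A 24 + B 15 + C 24 + D 24 + E 24 + F 24 = 135 chips; eligible A, C, D, E, F
Layer 25-30: 6 each from C, D, E, F = 6*4 = 24 chips; eligible C, D, E, F
Layer 31-44: 14 each from C, D, F = 14*3 = 42 chips; eligible C, D, F
Layer 45-54: 10 each from C, F = 10*2 = 20 chips; eligible C, F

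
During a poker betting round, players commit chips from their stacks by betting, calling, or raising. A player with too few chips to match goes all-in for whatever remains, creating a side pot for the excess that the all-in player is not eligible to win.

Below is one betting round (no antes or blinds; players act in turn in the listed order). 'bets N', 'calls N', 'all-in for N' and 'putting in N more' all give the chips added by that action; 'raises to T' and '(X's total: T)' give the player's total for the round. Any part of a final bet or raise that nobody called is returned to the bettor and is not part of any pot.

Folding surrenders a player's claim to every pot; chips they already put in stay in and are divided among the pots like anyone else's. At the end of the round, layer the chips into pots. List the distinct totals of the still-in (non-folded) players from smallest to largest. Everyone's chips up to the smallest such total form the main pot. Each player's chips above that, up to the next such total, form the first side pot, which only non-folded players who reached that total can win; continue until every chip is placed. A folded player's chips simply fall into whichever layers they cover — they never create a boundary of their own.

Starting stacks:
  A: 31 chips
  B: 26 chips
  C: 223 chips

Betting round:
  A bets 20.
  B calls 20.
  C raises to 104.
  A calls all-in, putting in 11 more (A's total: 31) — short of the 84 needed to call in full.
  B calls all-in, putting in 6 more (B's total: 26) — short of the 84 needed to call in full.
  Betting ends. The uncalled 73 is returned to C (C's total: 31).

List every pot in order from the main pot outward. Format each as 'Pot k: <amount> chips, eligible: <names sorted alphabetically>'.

Pot 1: 78 chips, eligible: A, B, C
Pot 2: 10 chips, eligible: A, C

Derivation:
Contributions (after 73 returned to C): A=31, B=26, C=31
Pot levels (distinct totals of non-folded players): 26, 31
Layer 1-26: 26 each from A, B, C = 26*3 = 78 chips; eligible A, B, C
Layer 27-31: 5 each from A, C = 5*2 = 10 chips; eligible A, C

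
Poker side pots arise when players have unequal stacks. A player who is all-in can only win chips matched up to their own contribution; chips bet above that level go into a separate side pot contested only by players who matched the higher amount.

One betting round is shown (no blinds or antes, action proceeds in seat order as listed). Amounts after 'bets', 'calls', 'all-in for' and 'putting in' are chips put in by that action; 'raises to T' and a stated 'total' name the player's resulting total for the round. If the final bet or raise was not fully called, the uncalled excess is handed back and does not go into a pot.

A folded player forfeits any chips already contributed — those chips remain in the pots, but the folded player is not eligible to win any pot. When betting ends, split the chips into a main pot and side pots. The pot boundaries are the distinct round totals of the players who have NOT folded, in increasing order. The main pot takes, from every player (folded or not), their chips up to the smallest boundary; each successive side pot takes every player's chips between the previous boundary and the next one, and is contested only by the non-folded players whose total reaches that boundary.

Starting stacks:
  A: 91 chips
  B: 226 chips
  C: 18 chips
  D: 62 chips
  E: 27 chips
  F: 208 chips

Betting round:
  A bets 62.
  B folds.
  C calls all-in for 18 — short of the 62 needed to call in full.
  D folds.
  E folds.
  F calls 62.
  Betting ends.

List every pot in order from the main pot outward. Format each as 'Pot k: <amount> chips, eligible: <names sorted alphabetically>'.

Pot 1: 54 chips, eligible: A, C, F
Pot 2: 88 chips, eligible: A, F

Derivation:
Contributions: A=62, C=18, F=62
Folded: B, D, E
Pot levels (distinct totals of non-folded players): 18, 62
Layer 1-18: 18 each from A, C, F = 18*3 = 54 chips; eligible A, C, F
Layer 19-62: 44 each from A, F = 44*2 = 88 chips; eligible A, F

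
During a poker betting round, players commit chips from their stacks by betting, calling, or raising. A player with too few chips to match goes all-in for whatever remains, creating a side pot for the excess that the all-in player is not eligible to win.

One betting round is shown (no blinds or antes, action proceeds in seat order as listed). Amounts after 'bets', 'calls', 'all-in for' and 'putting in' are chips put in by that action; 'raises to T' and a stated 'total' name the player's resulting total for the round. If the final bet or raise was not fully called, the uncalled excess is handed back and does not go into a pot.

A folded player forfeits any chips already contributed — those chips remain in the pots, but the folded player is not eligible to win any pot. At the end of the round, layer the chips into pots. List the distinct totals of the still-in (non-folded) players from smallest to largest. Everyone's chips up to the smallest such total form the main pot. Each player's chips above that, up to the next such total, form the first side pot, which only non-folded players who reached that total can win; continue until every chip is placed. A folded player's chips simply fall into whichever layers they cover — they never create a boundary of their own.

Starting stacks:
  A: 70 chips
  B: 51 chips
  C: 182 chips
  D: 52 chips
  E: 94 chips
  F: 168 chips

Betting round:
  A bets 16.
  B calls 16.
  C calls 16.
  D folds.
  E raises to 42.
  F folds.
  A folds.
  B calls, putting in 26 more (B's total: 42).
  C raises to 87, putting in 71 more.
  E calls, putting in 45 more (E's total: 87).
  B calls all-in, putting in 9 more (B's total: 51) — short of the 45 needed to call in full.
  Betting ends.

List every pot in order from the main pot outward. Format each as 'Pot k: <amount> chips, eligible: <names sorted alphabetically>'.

Pot 1: 169 chips, eligible: B, C, E
Pot 2: 72 chips, eligible: C, E

Derivation:
Contributions: A=16, B=51, C=87, E=87
Folded: A, D, F
Pot levels (distinct totals of non-folded players): 51, 87
Layer 1-51: A 16 + B 51 + C 51 + E 51 = 169 chips; eligible B, C, E
Layer 52-87: 36 each from C, E = 36*2 = 72 chips; eligible C, E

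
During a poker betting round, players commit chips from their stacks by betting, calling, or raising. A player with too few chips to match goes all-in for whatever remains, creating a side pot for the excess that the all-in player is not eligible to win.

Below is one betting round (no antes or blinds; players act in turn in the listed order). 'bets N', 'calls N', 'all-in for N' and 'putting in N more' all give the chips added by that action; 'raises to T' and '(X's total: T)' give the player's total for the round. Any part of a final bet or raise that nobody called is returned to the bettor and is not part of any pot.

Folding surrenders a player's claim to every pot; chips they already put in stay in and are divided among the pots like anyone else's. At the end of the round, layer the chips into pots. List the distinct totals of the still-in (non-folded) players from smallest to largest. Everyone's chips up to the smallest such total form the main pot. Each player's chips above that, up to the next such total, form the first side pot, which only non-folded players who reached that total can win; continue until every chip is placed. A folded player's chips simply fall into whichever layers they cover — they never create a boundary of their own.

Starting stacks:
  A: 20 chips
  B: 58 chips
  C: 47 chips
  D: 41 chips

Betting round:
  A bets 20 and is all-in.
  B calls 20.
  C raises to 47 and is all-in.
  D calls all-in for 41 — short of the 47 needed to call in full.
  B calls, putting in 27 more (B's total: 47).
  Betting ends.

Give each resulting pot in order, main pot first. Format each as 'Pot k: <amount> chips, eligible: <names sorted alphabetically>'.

Contributions: A=20, B=47, C=47, D=41
Pot levels (distinct totals of non-folded players): 20, 41, 47
Layer 1-20: 20 each from A, B, C, D = 20*4 = 80 chips; eligible A, B, C, D
Layer 21-41: 21 each from B, C, D = 21*3 = 63 chips; eligible B, C, D
Layer 42-47: 6 each from B, C = 6*2 = 12 chips; eligible B, C

Pot 1: 80 chips, eligible: A, B, C, D
Pot 2: 63 chips, eligible: B, C, D
Pot 3: 12 chips, eligible: B, C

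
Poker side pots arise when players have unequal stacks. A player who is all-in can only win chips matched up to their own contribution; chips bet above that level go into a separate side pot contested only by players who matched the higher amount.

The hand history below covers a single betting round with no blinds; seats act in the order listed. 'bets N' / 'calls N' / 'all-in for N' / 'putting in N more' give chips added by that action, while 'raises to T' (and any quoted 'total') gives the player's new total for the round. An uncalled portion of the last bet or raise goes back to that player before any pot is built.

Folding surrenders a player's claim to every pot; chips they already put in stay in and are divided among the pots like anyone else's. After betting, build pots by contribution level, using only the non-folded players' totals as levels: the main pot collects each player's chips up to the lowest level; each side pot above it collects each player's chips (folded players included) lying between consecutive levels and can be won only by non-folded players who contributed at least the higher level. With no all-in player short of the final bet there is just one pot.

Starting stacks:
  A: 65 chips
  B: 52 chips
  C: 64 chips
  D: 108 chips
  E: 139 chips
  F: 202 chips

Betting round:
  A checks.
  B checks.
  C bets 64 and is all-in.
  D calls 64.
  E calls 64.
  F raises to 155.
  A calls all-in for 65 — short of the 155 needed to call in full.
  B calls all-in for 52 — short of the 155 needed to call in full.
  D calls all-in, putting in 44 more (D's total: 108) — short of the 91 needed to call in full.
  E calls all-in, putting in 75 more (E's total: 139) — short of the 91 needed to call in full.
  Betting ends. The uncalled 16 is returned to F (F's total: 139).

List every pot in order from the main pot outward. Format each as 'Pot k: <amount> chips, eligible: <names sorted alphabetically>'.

Pot 1: 312 chips, eligible: A, B, C, D, E, F
Pot 2: 60 chips, eligible: A, C, D, E, F
Pot 3: 4 chips, eligible: A, D, E, F
Pot 4: 129 chips, eligible: D, E, F
Pot 5: 62 chips, eligible: E, F

Derivation:
Contributions (after 16 returned to F): A=65, B=52, C=64, D=108, E=139, F=139
Pot levels (distinct totals of non-folded players): 52, 64, 65, 108, 139
Layer 1-52: 52 each from A, B, C, D, E, F = 52*6 = 312 chips; eligible A, B, C, D, E, F
Layer 53-64: 12 each from A, C, D, E, F = 12*5 = 60 chips; eligible A, C, D, E, F
Layer 65-65: 1 each from A, D, E, F = 1*4 = 4 chips; eligible A, D, E, F
Layer 66-108: 43 each from D, E, F = 43*3 = 129 chips; eligible D, E, F
Layer 109-139: 31 each from E, F = 31*2 = 62 chips; eligible E, F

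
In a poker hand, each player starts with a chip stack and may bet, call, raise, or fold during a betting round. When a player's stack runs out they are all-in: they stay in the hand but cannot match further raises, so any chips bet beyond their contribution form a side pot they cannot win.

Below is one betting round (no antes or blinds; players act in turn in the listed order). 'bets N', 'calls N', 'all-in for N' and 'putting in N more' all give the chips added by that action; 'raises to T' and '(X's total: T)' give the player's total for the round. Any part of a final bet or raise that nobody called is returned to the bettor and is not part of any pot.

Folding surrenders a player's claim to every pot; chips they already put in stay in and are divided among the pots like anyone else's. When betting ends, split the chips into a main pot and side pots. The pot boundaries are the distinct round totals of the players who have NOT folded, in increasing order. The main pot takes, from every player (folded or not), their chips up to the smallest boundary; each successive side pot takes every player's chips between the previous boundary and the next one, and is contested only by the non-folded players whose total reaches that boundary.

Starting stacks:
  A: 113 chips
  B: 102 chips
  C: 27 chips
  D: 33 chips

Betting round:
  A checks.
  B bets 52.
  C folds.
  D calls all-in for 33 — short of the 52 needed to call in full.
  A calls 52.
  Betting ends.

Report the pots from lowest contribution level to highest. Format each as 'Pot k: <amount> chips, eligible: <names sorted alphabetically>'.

Contributions: A=52, B=52, D=33
Folded: C
Pot levels (distinct totals of non-folded players): 33, 52
Layer 1-33: 33 each from A, B, D = 33*3 = 99 chips; eligible A, B, D
Layer 34-52: 19 each from A, B = 19*2 = 38 chips; eligible A, B

Pot 1: 99 chips, eligible: A, B, D
Pot 2: 38 chips, eligible: A, B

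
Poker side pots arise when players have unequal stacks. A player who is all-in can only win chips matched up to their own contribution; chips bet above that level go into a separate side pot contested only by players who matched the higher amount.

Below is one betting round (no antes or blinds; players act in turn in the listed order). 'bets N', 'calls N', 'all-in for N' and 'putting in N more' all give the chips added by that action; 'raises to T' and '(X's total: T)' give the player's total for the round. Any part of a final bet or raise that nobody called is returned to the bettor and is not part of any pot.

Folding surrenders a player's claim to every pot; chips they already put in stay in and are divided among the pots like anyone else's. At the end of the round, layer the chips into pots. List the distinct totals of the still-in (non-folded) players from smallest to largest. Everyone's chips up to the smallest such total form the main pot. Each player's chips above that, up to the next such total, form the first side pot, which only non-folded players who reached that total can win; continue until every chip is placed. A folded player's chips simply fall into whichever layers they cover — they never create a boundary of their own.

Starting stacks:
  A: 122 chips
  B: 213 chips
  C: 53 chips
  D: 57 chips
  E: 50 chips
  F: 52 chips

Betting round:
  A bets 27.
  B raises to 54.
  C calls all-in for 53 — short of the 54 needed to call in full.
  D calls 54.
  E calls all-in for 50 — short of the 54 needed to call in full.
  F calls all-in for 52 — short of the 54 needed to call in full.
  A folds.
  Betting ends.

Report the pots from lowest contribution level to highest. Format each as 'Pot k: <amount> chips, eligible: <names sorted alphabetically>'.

Contributions: A=27, B=54, C=53, D=54, E=50, F=52
Folded: A
Pot levels (distinct totals of non-folded players): 50, 52, 53, 54
Layer 1-50: A 27 + B 50 + C 50 + D 50 + E 50 + F 50 = 277 chips; eligible B, C, D, E, F
Layer 51-52: 2 each from B, C, D, F = 2*4 = 8 chips; eligible B, C, D, F
Layer 53-53: 1 each from B, C, D = 1*3 = 3 chips; eligible B, C, D
Layer 54-54: 1 each from B, D = 1*2 = 2 chips; eligible B, D

Pot 1: 277 chips, eligible: B, C, D, E, F
Pot 2: 8 chips, eligible: B, C, D, F
Pot 3: 3 chips, eligible: B, C, D
Pot 4: 2 chips, eligible: B, D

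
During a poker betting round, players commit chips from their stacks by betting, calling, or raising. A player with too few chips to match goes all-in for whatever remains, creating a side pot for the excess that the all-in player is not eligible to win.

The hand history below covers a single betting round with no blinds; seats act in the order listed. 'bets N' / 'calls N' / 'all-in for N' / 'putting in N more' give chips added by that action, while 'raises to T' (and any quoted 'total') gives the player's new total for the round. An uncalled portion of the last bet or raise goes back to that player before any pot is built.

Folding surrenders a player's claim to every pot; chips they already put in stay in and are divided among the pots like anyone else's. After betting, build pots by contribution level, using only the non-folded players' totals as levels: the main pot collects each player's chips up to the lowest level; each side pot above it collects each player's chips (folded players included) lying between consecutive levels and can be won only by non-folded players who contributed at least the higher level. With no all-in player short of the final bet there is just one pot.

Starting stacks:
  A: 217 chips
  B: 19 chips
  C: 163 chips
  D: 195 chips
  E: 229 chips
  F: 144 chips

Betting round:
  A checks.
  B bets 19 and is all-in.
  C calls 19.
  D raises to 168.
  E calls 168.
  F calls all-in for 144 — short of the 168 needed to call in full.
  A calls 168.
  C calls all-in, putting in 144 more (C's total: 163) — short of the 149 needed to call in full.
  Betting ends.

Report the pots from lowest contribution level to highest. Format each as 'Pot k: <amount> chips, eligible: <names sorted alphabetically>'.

Pot 1: 114 chips, eligible: A, B, C, D, E, F
Pot 2: 625 chips, eligible: A, C, D, E, F
Pot 3: 76 chips, eligible: A, C, D, E
Pot 4: 15 chips, eligible: A, D, E

Derivation:
Contributions: A=168, B=19, C=163, D=168, E=168, F=144
Pot levels (distinct totals of non-folded players): 19, 144, 163, 168
Layer 1-19: 19 each from A, B, C, D, E, F = 19*6 = 114 chips; eligible A, B, C, D, E, F
Layer 20-144: 125 each from A, C, D, E, F = 125*5 = 625 chips; eligible A, C, D, E, F
Layer 145-163: 19 each from A, C, D, E = 19*4 = 76 chips; eligible A, C, D, E
Layer 164-168: 5 each from A, D, E = 5*3 = 15 chips; eligible A, D, E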